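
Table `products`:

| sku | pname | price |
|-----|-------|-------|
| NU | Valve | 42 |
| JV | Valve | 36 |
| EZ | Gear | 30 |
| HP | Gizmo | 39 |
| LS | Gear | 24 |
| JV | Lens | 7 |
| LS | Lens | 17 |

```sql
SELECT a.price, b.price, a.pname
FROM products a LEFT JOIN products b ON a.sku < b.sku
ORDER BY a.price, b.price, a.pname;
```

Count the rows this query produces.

20

LEFT JOIN keeps every row from `products a`; unmatched rows get NULL for `products b`'s columns.
Matching on a.sku < b.sku.
- a (sku=NU) has no partner → padded with NULL.
- a (sku=JV) pairs with 3 row(s) of b.
- a (sku=EZ) pairs with 6 row(s) of b.
- a (sku=HP) pairs with 5 row(s) of b.
- a (sku=LS) pairs with 1 row(s) of b.
- a (sku=JV) pairs with 3 row(s) of b.
- a (sku=LS) pairs with 1 row(s) of b.
Total: 19 matched + 1 padded = 20 rows.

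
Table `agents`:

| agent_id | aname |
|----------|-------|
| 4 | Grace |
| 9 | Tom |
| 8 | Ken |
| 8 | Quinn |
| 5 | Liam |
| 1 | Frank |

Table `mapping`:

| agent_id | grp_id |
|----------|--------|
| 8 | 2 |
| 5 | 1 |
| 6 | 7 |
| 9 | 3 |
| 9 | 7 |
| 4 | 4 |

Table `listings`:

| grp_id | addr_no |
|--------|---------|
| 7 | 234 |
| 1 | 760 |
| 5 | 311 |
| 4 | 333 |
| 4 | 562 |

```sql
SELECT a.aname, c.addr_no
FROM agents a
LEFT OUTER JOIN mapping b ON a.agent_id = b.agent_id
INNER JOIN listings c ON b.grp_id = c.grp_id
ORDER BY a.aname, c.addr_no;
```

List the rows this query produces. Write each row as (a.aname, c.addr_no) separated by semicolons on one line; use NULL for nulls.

(Grace, 333); (Grace, 562); (Liam, 760); (Tom, 234)

Evaluate left to right. First `agents a LEFT JOIN mapping b` on agent_id: 7 row(s).
Then INNER JOIN `listings c` on grp_id: keep only rows whose b.grp_id appears in c.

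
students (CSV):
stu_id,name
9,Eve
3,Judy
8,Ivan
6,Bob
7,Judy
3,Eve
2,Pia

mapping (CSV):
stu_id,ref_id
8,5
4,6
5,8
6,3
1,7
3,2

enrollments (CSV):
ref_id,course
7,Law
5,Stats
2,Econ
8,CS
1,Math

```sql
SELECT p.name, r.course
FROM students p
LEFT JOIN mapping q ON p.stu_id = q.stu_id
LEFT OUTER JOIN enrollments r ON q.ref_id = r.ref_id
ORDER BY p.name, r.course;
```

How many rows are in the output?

7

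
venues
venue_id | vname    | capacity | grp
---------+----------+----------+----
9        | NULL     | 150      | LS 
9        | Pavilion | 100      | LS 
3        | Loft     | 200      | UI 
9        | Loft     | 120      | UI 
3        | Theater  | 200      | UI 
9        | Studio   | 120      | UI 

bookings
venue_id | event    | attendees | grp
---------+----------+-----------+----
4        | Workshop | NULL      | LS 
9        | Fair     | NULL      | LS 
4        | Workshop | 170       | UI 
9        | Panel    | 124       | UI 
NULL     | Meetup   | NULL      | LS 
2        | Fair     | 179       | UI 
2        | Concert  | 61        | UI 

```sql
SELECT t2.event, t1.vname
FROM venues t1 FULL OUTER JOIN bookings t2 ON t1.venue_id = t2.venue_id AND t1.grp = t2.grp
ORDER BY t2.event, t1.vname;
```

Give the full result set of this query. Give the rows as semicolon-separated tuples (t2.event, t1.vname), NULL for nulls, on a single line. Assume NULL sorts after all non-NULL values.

FULL OUTER JOIN keeps every row from both sides; unmatched rows get NULL for the other side's columns.
Matching on t1.venue_id = t2.venue_id AND t1.grp = t2.grp. A NULL in a compared column never satisfies the condition.
- t1 row (venue_id=9, grp=LS): matches 1 t2 row(s) → 1 output row(s).
- t1 row (venue_id=9, grp=LS): matches 1 t2 row(s) → 1 output row(s).
- t1 row (venue_id=3, grp=UI): no match → kept, t2 columns NULL.
- t1 row (venue_id=9, grp=UI): matches 1 t2 row(s) → 1 output row(s).
- t1 row (venue_id=3, grp=UI): no match → kept, t2 columns NULL.
- t1 row (venue_id=9, grp=UI): matches 1 t2 row(s) → 1 output row(s).
- 5 row(s) from t2 found no t1 partner → padded with NULL.

(Concert, NULL); (Fair, Pavilion); (Fair, NULL); (Fair, NULL); (Meetup, NULL); (Panel, Loft); (Panel, Studio); (Workshop, NULL); (Workshop, NULL); (NULL, Loft); (NULL, Theater)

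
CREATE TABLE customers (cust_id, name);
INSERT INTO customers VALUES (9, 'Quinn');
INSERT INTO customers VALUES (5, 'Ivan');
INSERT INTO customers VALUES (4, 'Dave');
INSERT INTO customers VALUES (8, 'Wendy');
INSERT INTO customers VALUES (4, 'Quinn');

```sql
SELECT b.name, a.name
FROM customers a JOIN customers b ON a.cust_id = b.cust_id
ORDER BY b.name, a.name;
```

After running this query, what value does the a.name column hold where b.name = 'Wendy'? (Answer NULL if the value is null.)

INNER JOIN keeps only pairs where the ON condition holds.
Matching on a.cust_id = b.cust_id.
- a[0] cust_id=9 → 1 match(es) in b → 1 row(s).
- a[1] cust_id=5 → 1 match(es) in b → 1 row(s).
- a[2] cust_id=4 → 2 match(es) in b → 2 row(s).
- a[3] cust_id=8 → 1 match(es) in b → 1 row(s).
- a[4] cust_id=4 → 2 match(es) in b → 2 row(s).

Wendy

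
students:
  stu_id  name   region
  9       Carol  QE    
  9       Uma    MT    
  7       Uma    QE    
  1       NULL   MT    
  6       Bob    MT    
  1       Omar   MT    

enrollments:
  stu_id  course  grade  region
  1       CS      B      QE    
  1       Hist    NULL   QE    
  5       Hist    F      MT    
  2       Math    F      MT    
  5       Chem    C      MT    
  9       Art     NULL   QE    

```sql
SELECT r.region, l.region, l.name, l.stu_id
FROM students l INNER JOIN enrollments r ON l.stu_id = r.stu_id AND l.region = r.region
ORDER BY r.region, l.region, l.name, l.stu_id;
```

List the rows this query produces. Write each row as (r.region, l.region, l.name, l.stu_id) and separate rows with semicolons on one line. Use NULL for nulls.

(QE, QE, Carol, 9)

INNER JOIN keeps only pairs where the ON condition holds.
Matching on l.stu_id = r.stu_id AND l.region = r.region.
- l[0] stu_id=9, region=QE → 1 match(es) in r → 1 row(s).
- l[1] stu_id=9, region=MT → no match; dropped.
- l[2] stu_id=7, region=QE → no match; dropped.
- l[3] stu_id=1, region=MT → no match; dropped.
- l[4] stu_id=6, region=MT → no match; dropped.
- l[5] stu_id=1, region=MT → no match; dropped.
After projecting and ordering:
r.region | l.region | l.name | l.stu_id
QE | QE | Carol | 9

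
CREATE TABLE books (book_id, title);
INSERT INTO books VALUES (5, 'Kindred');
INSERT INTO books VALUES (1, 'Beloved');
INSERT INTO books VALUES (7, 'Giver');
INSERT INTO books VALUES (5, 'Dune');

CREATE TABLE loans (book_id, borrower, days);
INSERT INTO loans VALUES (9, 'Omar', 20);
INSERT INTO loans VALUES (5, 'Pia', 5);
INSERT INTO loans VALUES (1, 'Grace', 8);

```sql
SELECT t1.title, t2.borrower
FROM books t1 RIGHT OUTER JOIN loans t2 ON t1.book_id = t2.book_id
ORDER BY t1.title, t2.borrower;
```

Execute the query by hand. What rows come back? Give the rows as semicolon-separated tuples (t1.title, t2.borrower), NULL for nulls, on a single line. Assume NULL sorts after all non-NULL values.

(Beloved, Grace); (Dune, Pia); (Kindred, Pia); (NULL, Omar)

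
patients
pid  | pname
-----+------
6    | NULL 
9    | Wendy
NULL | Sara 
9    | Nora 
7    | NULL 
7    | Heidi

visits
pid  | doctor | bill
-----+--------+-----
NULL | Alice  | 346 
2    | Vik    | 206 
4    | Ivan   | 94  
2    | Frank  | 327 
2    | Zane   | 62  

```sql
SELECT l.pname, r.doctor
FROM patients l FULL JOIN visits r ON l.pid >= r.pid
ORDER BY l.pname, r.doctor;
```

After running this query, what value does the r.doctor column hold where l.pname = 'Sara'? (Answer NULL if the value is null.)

FULL OUTER JOIN keeps every row from both sides; unmatched rows get NULL for the other side's columns.
Matching on l.pid >= r.pid. A NULL in a compared column never satisfies the condition.
- l (pid=6) pairs with 4 row(s) of r.
- l (pid=9) pairs with 4 row(s) of r.
- l (pid=NULL) has no partner → padded with NULL.
- l (pid=9) pairs with 4 row(s) of r.
- l (pid=7) pairs with 4 row(s) of r.
- l (pid=7) pairs with 4 row(s) of r.
- 1 row(s) from r found no l partner → padded with NULL.

NULL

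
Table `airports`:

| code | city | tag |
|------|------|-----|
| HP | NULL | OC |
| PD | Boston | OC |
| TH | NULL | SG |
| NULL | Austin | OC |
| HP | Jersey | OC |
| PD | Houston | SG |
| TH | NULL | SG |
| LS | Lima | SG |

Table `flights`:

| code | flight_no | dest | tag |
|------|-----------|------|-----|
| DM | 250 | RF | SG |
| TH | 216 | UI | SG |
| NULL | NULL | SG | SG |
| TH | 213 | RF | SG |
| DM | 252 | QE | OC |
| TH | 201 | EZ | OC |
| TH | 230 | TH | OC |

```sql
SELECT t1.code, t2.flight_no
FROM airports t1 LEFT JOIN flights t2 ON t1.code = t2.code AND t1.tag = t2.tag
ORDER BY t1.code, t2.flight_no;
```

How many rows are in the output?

10

LEFT JOIN keeps every row from `airports`; unmatched rows get NULL for `flights`'s columns.
Matching on t1.code = t2.code AND t1.tag = t2.tag. A NULL in a compared column never satisfies the condition.
- code=HP, tag=OC: no t2 row matches, row kept with t2 columns NULL.
- code=PD, tag=OC: no t2 row matches, row kept with t2 columns NULL.
- code=TH, tag=SG: 2 matching t2 row(s), so 2 row(s) emitted.
- code=NULL, tag=OC: no t2 row matches, row kept with t2 columns NULL.
- code=HP, tag=OC: no t2 row matches, row kept with t2 columns NULL.
- code=PD, tag=SG: no t2 row matches, row kept with t2 columns NULL.
- code=TH, tag=SG: 2 matching t2 row(s), so 2 row(s) emitted.
- code=LS, tag=SG: no t2 row matches, row kept with t2 columns NULL.
Total: 4 matched + 6 padded = 10 rows.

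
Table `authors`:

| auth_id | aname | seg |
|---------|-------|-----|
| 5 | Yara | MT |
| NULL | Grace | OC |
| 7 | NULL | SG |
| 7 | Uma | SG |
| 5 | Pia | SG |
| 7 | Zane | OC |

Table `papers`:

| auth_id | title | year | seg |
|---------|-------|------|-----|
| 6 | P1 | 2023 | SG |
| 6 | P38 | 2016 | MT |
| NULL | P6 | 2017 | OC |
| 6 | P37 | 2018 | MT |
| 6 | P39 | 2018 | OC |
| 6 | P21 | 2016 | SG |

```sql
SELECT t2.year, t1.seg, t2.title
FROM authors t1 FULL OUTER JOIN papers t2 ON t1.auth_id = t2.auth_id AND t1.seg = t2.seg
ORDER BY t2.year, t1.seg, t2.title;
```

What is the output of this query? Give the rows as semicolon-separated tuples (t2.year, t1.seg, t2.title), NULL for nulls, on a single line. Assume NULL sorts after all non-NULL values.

(2016, NULL, P21); (2016, NULL, P38); (2017, NULL, P6); (2018, NULL, P37); (2018, NULL, P39); (2023, NULL, P1); (NULL, MT, NULL); (NULL, OC, NULL); (NULL, OC, NULL); (NULL, SG, NULL); (NULL, SG, NULL); (NULL, SG, NULL)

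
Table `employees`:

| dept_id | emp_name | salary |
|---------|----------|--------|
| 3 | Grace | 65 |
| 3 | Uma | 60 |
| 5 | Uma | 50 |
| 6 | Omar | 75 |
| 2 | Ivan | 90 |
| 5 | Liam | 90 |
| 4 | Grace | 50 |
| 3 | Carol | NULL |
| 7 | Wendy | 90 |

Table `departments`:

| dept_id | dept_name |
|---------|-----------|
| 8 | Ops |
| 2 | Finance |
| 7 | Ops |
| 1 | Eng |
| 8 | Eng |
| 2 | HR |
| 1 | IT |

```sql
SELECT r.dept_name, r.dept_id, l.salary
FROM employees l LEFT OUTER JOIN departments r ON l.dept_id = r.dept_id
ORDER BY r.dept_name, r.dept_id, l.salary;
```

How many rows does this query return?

10

LEFT JOIN keeps every row from `employees`; unmatched rows get NULL for `departments`'s columns.
Matching on l.dept_id = r.dept_id.
Matched pairs: 3; unmatched l rows kept: 7.
Total: 3 matched + 7 padded = 10 rows.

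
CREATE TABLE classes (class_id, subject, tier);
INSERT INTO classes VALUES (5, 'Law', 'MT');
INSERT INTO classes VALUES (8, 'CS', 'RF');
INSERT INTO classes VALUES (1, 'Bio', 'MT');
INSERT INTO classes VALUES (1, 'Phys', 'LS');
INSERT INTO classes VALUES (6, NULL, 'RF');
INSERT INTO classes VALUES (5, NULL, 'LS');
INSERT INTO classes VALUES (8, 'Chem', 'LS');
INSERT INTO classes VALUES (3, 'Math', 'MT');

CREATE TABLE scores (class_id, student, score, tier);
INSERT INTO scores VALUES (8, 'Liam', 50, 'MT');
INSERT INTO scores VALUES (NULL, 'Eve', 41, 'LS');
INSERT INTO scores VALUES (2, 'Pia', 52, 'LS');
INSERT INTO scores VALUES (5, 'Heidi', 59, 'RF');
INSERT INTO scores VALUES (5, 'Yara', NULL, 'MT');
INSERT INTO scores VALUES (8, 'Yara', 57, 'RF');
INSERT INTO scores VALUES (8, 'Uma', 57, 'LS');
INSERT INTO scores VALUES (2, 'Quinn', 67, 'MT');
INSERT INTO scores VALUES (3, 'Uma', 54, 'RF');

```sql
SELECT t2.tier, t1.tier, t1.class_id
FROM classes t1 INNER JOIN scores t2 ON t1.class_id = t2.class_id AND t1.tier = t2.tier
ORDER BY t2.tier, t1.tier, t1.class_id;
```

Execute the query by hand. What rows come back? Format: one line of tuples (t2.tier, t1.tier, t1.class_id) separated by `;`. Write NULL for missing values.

(LS, LS, 8); (MT, MT, 5); (RF, RF, 8)

INNER JOIN keeps only pairs where the ON condition holds.
Matching on t1.class_id = t2.class_id AND t1.tier = t2.tier. A NULL in a compared column never satisfies the condition.
- t1[0] class_id=5, tier=MT → 1 match(es) in t2 → 1 row(s).
- t1[1] class_id=8, tier=RF → 1 match(es) in t2 → 1 row(s).
- t1[2] class_id=1, tier=MT → no match; dropped.
- t1[3] class_id=1, tier=LS → no match; dropped.
- t1[4] class_id=6, tier=RF → no match; dropped.
- t1[5] class_id=5, tier=LS → no match; dropped.
- t1[6] class_id=8, tier=LS → 1 match(es) in t2 → 1 row(s).
- t1[7] class_id=3, tier=MT → no match; dropped.
After projecting and ordering:
t2.tier | t1.tier | t1.class_id
LS | LS | 8
MT | MT | 5
RF | RF | 8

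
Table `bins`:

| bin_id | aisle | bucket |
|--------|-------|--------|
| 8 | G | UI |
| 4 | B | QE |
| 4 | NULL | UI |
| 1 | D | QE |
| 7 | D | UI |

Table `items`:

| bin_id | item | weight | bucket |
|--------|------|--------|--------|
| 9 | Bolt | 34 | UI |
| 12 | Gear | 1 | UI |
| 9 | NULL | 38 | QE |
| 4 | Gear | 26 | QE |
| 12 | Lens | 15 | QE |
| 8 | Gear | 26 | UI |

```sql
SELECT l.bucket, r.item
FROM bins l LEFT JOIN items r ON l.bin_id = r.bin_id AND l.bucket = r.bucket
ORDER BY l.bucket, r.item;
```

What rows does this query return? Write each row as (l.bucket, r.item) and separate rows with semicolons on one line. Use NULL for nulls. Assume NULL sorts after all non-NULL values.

(QE, Gear); (QE, NULL); (UI, Gear); (UI, NULL); (UI, NULL)

LEFT JOIN keeps every row from `bins`; unmatched rows get NULL for `items`'s columns.
Matching on l.bin_id = r.bin_id AND l.bucket = r.bucket.
Matched pairs: 2; unmatched l rows kept: 3.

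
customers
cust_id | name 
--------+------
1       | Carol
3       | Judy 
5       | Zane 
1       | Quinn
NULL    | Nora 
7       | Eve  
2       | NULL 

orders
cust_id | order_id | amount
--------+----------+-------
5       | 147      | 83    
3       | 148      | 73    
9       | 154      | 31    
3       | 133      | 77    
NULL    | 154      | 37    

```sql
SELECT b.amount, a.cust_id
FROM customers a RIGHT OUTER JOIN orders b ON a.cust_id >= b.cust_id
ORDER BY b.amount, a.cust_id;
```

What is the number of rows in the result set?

10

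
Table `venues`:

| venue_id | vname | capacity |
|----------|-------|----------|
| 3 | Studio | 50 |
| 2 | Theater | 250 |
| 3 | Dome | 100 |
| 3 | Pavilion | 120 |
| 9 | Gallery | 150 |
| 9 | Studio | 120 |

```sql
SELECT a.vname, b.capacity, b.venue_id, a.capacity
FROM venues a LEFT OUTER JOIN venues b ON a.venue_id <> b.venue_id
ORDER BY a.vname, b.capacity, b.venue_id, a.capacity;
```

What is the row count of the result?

LEFT JOIN keeps every row from `venues a`; unmatched rows get NULL for `venues b`'s columns.
Matching on a.venue_id <> b.venue_id.
Matched pairs: 22; unmatched a rows kept: 0.
Total: 22 rows.

22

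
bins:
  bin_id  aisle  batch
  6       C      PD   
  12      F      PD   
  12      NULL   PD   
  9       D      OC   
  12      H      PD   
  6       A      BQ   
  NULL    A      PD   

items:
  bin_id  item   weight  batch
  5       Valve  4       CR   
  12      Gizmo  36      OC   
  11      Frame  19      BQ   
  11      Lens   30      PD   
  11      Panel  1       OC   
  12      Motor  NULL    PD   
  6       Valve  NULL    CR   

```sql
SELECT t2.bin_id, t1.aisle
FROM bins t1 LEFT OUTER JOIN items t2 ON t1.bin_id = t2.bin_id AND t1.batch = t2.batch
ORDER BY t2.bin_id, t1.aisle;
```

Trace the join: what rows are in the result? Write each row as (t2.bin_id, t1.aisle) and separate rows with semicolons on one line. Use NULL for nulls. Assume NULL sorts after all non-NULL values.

(12, F); (12, H); (12, NULL); (NULL, A); (NULL, A); (NULL, C); (NULL, D)

LEFT JOIN keeps every row from `bins`; unmatched rows get NULL for `items`'s columns.
Matching on t1.bin_id = t2.bin_id AND t1.batch = t2.batch. A NULL in a compared column never satisfies the condition.
- bin_id=6, batch=PD: no t2 row matches, row kept with t2 columns NULL.
- bin_id=12, batch=PD: 1 matching t2 row(s), so 1 row(s) emitted.
- bin_id=12, batch=PD: 1 matching t2 row(s), so 1 row(s) emitted.
- bin_id=9, batch=OC: no t2 row matches, row kept with t2 columns NULL.
- bin_id=12, batch=PD: 1 matching t2 row(s), so 1 row(s) emitted.
- bin_id=6, batch=BQ: no t2 row matches, row kept with t2 columns NULL.
- bin_id=NULL, batch=PD: no t2 row matches, row kept with t2 columns NULL.
After projecting and ordering:
t2.bin_id | t1.aisle
12 | F
12 | H
12 | NULL
NULL | A
NULL | A
NULL | C
NULL | D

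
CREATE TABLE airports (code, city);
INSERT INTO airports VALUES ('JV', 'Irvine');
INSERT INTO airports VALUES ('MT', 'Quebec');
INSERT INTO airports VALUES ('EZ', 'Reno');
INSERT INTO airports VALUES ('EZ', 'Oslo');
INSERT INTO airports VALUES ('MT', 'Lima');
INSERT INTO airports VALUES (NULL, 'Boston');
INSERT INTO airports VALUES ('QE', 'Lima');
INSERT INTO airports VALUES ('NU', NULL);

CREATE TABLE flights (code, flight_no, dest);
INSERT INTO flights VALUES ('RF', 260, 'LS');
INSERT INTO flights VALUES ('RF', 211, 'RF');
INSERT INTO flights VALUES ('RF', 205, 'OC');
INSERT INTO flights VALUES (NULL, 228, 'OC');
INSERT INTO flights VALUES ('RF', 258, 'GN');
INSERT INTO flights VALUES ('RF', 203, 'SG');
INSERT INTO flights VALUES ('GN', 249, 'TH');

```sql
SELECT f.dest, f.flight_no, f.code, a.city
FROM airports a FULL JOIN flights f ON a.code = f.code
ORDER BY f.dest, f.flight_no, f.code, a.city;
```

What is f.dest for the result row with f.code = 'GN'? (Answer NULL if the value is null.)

TH

FULL OUTER JOIN keeps every row from both sides; unmatched rows get NULL for the other side's columns.
Matching on a.code = f.code. A NULL in a compared column never satisfies the condition.
- a (code=JV) has no partner → padded with NULL.
- a (code=MT) has no partner → padded with NULL.
- a (code=EZ) has no partner → padded with NULL.
- a (code=EZ) has no partner → padded with NULL.
- a (code=MT) has no partner → padded with NULL.
- a (code=NULL) has no partner → padded with NULL.
- a (code=QE) has no partner → padded with NULL.
- a (code=NU) has no partner → padded with NULL.
- plus 7 unmatched f row(s), each kept with NULL a columns.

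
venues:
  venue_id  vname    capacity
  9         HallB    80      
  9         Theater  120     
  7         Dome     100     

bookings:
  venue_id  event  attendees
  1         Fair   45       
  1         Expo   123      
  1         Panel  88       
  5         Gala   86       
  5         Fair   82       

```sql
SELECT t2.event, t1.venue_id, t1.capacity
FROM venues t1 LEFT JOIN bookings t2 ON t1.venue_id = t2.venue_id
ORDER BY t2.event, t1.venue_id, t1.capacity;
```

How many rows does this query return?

LEFT JOIN keeps every row from `venues`; unmatched rows get NULL for `bookings`'s columns.
Matching on t1.venue_id = t2.venue_id.
- t1 (venue_id=9) has no partner → padded with NULL.
- t1 (venue_id=9) has no partner → padded with NULL.
- t1 (venue_id=7) has no partner → padded with NULL.
Total: 0 matched + 3 padded = 3 rows.

3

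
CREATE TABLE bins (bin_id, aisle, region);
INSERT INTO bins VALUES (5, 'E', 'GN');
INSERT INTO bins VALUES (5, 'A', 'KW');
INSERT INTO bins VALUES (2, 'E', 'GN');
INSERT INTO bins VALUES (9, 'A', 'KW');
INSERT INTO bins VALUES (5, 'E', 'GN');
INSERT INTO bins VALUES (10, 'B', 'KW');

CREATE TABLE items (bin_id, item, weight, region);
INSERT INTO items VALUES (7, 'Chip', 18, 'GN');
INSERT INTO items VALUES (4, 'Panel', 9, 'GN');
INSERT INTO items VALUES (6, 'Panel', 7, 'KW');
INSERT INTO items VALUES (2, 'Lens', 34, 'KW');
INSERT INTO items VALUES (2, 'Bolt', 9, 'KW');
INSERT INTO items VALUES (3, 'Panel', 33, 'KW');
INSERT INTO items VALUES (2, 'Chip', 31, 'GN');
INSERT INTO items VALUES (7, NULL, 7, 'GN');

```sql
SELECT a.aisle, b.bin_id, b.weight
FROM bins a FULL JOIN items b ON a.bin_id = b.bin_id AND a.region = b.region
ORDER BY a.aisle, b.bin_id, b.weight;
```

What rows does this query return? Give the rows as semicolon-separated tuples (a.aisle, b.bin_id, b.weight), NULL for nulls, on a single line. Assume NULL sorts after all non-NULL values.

(A, NULL, NULL); (A, NULL, NULL); (B, NULL, NULL); (E, 2, 31); (E, NULL, NULL); (E, NULL, NULL); (NULL, 2, 9); (NULL, 2, 34); (NULL, 3, 33); (NULL, 4, 9); (NULL, 6, 7); (NULL, 7, 7); (NULL, 7, 18)

FULL OUTER JOIN keeps every row from both sides; unmatched rows get NULL for the other side's columns.
Matching on a.bin_id = b.bin_id AND a.region = b.region.
- a (bin_id=5, region=GN) has no partner → padded with NULL.
- a (bin_id=5, region=KW) has no partner → padded with NULL.
- a (bin_id=2, region=GN) pairs with 1 row(s) of b.
- a (bin_id=9, region=KW) has no partner → padded with NULL.
- a (bin_id=5, region=GN) has no partner → padded with NULL.
- a (bin_id=10, region=KW) has no partner → padded with NULL.
- 7 b row(s) had no a match → kept, a columns NULL.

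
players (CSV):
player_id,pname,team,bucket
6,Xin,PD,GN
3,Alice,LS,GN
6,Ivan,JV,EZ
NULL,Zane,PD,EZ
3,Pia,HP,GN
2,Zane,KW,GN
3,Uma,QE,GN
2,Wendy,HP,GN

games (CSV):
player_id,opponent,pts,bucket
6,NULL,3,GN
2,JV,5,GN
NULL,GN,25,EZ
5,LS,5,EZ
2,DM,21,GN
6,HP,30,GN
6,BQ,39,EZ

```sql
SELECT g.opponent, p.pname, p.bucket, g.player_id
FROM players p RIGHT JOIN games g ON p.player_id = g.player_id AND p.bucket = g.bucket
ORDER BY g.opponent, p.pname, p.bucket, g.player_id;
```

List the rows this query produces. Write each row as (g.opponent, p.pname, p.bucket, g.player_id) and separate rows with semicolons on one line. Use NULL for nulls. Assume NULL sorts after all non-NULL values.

RIGHT JOIN keeps every row from `games`; unmatched rows get NULL for `players`'s columns.
Matching on p.player_id = g.player_id AND p.bucket = g.bucket. A NULL in a compared column never satisfies the condition.
- p row (player_id=6, bucket=GN): matches 2 g row(s) → 2 output row(s).
- p row (player_id=3, bucket=GN): no match.
- p row (player_id=6, bucket=EZ): matches 1 g row(s) → 1 output row(s).
- p row (player_id=NULL, bucket=EZ): no match.
- p row (player_id=3, bucket=GN): no match.
- p row (player_id=2, bucket=GN): matches 2 g row(s) → 2 output row(s).
- p row (player_id=3, bucket=GN): no match.
- p row (player_id=2, bucket=GN): matches 2 g row(s) → 2 output row(s).
- 2 g row(s) had no p match → kept, p columns NULL.
After projecting and ordering:
g.opponent | p.pname | p.bucket | g.player_id
BQ | Ivan | EZ | 6
DM | Wendy | GN | 2
DM | Zane | GN | 2
GN | NULL | NULL | NULL
HP | Xin | GN | 6
JV | Wendy | GN | 2
JV | Zane | GN | 2
LS | NULL | NULL | 5
NULL | Xin | GN | 6

(BQ, Ivan, EZ, 6); (DM, Wendy, GN, 2); (DM, Zane, GN, 2); (GN, NULL, NULL, NULL); (HP, Xin, GN, 6); (JV, Wendy, GN, 2); (JV, Zane, GN, 2); (LS, NULL, NULL, 5); (NULL, Xin, GN, 6)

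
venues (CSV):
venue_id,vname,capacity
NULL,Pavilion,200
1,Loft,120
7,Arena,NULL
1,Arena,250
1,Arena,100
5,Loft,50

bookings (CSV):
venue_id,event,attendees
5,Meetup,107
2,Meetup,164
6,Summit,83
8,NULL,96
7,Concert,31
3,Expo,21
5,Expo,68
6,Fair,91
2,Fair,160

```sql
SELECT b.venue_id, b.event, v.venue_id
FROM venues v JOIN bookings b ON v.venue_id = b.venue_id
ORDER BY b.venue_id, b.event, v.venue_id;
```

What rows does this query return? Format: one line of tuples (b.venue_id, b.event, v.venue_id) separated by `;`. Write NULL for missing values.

(5, Expo, 5); (5, Meetup, 5); (7, Concert, 7)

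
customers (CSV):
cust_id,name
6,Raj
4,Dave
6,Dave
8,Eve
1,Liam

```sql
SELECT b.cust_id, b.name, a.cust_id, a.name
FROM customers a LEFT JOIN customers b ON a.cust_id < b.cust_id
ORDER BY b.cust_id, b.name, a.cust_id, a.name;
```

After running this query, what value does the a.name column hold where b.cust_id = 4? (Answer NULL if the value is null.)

Liam

LEFT JOIN keeps every row from `customers a`; unmatched rows get NULL for `customers b`'s columns.
Matching on a.cust_id < b.cust_id.
- a row (cust_id=6): matches 1 b row(s) → 1 output row(s).
- a row (cust_id=4): matches 3 b row(s) → 3 output row(s).
- a row (cust_id=6): matches 1 b row(s) → 1 output row(s).
- a row (cust_id=8): no match → kept, b columns NULL.
- a row (cust_id=1): matches 4 b row(s) → 4 output row(s).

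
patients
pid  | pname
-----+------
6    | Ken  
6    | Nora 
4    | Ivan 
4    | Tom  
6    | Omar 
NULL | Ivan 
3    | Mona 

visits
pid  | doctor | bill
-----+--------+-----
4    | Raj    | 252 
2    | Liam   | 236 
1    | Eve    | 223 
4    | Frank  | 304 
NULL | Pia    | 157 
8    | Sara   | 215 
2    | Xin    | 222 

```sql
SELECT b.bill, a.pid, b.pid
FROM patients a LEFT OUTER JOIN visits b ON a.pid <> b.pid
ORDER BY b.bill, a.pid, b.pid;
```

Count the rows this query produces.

33

LEFT JOIN keeps every row from `patients`; unmatched rows get NULL for `visits`'s columns.
Matching on a.pid <> b.pid. A NULL in a compared column never satisfies the condition.
- a (pid=6) pairs with 6 row(s) of b.
- a (pid=6) pairs with 6 row(s) of b.
- a (pid=4) pairs with 4 row(s) of b.
- a (pid=4) pairs with 4 row(s) of b.
- a (pid=6) pairs with 6 row(s) of b.
- a (pid=NULL) has no partner → padded with NULL.
- a (pid=3) pairs with 6 row(s) of b.
Total: 32 matched + 1 padded = 33 rows.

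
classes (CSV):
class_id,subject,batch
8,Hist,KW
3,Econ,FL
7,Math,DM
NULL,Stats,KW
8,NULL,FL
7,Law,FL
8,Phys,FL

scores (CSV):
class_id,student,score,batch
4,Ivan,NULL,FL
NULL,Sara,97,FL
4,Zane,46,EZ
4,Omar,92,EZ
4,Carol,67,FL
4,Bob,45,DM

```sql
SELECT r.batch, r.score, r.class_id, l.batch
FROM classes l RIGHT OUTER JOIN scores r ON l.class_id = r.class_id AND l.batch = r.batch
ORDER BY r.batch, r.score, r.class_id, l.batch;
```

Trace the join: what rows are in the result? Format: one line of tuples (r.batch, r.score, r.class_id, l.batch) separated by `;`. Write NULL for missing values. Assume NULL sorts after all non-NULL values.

(DM, 45, 4, NULL); (EZ, 46, 4, NULL); (EZ, 92, 4, NULL); (FL, 67, 4, NULL); (FL, 97, NULL, NULL); (FL, NULL, 4, NULL)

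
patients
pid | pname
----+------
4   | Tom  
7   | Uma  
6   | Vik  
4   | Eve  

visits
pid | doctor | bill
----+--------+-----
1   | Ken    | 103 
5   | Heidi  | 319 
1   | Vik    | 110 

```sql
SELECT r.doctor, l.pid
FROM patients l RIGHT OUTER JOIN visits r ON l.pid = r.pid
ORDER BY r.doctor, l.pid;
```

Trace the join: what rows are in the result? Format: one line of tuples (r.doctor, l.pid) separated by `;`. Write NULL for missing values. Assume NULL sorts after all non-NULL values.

(Heidi, NULL); (Ken, NULL); (Vik, NULL)

RIGHT JOIN keeps every row from `visits`; unmatched rows get NULL for `patients`'s columns.
Matching on l.pid = r.pid.
- l row (pid=4): no match.
- l row (pid=7): no match.
- l row (pid=6): no match.
- l row (pid=4): no match.
- plus 3 unmatched r row(s), each kept with NULL l columns.
After projecting and ordering:
r.doctor | l.pid
Heidi | NULL
Ken | NULL
Vik | NULL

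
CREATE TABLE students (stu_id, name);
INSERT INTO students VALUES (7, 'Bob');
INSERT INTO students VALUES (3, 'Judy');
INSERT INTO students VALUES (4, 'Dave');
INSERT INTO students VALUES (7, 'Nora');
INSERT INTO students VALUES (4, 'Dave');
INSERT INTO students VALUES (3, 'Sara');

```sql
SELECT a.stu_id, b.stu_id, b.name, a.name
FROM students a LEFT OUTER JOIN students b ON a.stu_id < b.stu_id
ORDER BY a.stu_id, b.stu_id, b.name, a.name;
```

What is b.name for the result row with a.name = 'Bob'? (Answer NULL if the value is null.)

LEFT JOIN keeps every row from `students a`; unmatched rows get NULL for `students b`'s columns.
Matching on a.stu_id < b.stu_id.
- a[0] stu_id=7 → no match; kept with NULLs on the b side.
- a[1] stu_id=3 → 4 match(es) in b → 4 row(s).
- a[2] stu_id=4 → 2 match(es) in b → 2 row(s).
- a[3] stu_id=7 → no match; kept with NULLs on the b side.
- a[4] stu_id=4 → 2 match(es) in b → 2 row(s).
- a[5] stu_id=3 → 4 match(es) in b → 4 row(s).

NULL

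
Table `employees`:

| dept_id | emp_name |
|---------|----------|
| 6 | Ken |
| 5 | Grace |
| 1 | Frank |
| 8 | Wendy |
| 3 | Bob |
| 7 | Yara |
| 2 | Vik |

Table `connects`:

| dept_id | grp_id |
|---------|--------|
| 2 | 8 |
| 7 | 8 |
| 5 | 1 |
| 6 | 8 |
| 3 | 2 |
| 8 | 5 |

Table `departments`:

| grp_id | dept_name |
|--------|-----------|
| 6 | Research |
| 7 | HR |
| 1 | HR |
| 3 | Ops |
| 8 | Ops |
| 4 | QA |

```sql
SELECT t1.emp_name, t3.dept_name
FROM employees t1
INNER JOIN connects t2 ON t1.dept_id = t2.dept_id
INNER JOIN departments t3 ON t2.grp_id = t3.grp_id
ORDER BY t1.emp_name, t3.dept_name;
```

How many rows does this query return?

Step 1 — t1 INNER JOIN t2 on dept_id → 6 row(s).
Then INNER JOIN `departments t3` on grp_id: keep only rows whose t2.grp_id appears in t3.
Result: 4 row(s).

4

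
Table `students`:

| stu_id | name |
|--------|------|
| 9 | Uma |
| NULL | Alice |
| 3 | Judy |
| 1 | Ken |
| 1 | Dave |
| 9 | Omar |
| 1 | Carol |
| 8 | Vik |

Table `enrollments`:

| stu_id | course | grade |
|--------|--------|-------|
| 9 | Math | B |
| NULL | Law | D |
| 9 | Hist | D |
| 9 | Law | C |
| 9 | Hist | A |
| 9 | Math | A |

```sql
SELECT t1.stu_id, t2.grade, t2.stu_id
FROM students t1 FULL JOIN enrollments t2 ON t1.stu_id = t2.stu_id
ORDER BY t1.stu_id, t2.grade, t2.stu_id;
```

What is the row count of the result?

17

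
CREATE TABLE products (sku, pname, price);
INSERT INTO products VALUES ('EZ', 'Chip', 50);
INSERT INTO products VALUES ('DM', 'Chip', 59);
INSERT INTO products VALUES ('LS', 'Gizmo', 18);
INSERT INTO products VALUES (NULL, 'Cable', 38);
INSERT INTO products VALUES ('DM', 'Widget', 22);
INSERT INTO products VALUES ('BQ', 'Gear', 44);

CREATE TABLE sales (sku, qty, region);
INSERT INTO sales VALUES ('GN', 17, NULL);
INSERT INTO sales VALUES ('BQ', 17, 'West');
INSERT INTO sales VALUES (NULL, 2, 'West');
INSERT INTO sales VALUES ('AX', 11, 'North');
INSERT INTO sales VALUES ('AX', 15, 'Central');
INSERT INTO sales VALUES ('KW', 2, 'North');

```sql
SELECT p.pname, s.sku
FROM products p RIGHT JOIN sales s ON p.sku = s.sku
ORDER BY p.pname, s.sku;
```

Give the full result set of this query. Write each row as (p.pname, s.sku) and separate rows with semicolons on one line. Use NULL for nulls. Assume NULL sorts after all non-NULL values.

(Gear, BQ); (NULL, AX); (NULL, AX); (NULL, GN); (NULL, KW); (NULL, NULL)

RIGHT JOIN keeps every row from `sales`; unmatched rows get NULL for `products`'s columns.
Matching on p.sku = s.sku. A NULL in a compared column never satisfies the condition.
- p row (sku=EZ): no match.
- p row (sku=DM): no match.
- p row (sku=LS): no match.
- p row (sku=NULL): no match.
- p row (sku=DM): no match.
- p row (sku=BQ): matches 1 s row(s) → 1 output row(s).
- 5 row(s) from s found no p partner → padded with NULL.
After projecting and ordering:
p.pname | s.sku
Gear | BQ
NULL | AX
NULL | AX
NULL | GN
NULL | KW
NULL | NULL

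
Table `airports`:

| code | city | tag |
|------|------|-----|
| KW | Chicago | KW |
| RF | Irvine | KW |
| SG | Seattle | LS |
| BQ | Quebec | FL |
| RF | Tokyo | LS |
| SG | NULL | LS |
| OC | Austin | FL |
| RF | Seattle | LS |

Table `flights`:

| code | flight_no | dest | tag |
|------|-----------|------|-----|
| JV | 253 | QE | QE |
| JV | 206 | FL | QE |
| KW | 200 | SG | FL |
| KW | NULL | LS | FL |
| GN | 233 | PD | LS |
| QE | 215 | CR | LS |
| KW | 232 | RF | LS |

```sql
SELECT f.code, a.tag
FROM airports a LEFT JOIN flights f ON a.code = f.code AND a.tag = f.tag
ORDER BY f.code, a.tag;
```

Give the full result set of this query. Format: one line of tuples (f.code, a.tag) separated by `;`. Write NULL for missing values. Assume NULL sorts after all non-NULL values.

(NULL, FL); (NULL, FL); (NULL, KW); (NULL, KW); (NULL, LS); (NULL, LS); (NULL, LS); (NULL, LS)

LEFT JOIN keeps every row from `airports`; unmatched rows get NULL for `flights`'s columns.
Matching on a.code = f.code AND a.tag = f.tag.
- a row (code=KW, tag=KW): no match → kept, f columns NULL.
- a row (code=RF, tag=KW): no match → kept, f columns NULL.
- a row (code=SG, tag=LS): no match → kept, f columns NULL.
- a row (code=BQ, tag=FL): no match → kept, f columns NULL.
- a row (code=RF, tag=LS): no match → kept, f columns NULL.
- a row (code=SG, tag=LS): no match → kept, f columns NULL.
- a row (code=OC, tag=FL): no match → kept, f columns NULL.
- a row (code=RF, tag=LS): no match → kept, f columns NULL.
After projecting and ordering:
f.code | a.tag
NULL | FL
NULL | FL
NULL | KW
NULL | KW
NULL | LS
NULL | LS
NULL | LS
NULL | LS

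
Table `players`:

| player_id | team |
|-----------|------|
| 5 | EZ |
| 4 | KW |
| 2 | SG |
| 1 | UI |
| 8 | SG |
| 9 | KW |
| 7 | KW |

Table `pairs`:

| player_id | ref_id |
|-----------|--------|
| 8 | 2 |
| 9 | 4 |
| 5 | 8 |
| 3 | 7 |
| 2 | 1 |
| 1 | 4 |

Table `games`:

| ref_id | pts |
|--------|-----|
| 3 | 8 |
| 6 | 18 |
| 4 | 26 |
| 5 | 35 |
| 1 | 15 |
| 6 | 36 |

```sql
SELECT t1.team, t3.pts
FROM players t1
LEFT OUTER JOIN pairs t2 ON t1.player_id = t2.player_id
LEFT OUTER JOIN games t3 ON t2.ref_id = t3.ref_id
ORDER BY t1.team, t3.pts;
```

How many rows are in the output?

Step 1 — t1 LEFT JOIN t2 on player_id → 7 row(s).
Then LEFT JOIN `games t3` on ref_id: each of those 7 rows is kept; rows whose t2.ref_id has no match in t3 get NULL for t3's columns.
Result: 7 row(s).

7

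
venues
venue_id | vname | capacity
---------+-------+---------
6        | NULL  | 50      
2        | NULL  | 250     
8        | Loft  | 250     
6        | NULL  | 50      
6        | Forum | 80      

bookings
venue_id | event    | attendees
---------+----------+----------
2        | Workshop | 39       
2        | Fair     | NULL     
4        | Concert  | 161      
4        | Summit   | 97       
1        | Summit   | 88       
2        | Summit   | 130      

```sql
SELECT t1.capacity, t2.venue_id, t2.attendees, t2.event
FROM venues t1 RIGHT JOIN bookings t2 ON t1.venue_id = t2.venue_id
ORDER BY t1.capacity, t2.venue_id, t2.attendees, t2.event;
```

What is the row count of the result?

RIGHT JOIN keeps every row from `bookings`; unmatched rows get NULL for `venues`'s columns.
Matching on t1.venue_id = t2.venue_id.
Matched pairs: 3; unmatched t2 rows kept: 3.
Total: 3 matched + 3 padded = 6 rows.

6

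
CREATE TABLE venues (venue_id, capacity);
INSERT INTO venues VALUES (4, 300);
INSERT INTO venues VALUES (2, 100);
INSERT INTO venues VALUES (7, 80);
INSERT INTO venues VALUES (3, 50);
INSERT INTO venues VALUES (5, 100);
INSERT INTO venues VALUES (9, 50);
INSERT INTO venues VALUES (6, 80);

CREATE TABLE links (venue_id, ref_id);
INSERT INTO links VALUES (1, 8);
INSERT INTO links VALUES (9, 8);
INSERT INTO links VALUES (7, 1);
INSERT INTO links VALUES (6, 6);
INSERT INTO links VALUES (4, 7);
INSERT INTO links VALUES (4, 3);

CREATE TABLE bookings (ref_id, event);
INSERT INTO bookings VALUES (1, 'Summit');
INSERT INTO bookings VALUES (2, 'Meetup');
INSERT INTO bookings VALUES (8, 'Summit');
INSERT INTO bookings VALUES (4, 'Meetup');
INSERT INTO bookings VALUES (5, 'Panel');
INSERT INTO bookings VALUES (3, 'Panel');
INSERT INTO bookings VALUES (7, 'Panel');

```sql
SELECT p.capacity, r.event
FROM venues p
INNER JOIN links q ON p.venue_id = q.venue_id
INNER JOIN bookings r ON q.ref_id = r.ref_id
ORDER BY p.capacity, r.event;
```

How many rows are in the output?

Step 1 — p INNER JOIN q on venue_id → 5 row(s).
Then INNER JOIN `bookings r` on ref_id: keep only rows whose q.ref_id appears in r.
Result: 4 row(s).

4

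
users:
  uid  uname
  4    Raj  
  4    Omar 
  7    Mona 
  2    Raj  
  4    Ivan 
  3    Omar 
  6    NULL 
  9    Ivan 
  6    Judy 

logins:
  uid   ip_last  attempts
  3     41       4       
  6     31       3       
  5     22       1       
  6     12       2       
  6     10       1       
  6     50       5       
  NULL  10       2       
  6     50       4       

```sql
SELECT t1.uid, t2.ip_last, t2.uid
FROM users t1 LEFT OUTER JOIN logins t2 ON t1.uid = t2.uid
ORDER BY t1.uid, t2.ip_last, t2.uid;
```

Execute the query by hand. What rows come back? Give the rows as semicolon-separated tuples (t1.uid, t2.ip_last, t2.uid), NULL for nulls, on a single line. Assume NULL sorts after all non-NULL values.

(2, NULL, NULL); (3, 41, 3); (4, NULL, NULL); (4, NULL, NULL); (4, NULL, NULL); (6, 10, 6); (6, 10, 6); (6, 12, 6); (6, 12, 6); (6, 31, 6); (6, 31, 6); (6, 50, 6); (6, 50, 6); (6, 50, 6); (6, 50, 6); (7, NULL, NULL); (9, NULL, NULL)

LEFT JOIN keeps every row from `users`; unmatched rows get NULL for `logins`'s columns.
Matching on t1.uid = t2.uid. A NULL in a compared column never satisfies the condition.
- t1 (uid=4) has no partner → padded with NULL.
- t1 (uid=4) has no partner → padded with NULL.
- t1 (uid=7) has no partner → padded with NULL.
- t1 (uid=2) has no partner → padded with NULL.
- t1 (uid=4) has no partner → padded with NULL.
- t1 (uid=3) pairs with 1 row(s) of t2.
- t1 (uid=6) pairs with 5 row(s) of t2.
- t1 (uid=9) has no partner → padded with NULL.
- t1 (uid=6) pairs with 5 row(s) of t2.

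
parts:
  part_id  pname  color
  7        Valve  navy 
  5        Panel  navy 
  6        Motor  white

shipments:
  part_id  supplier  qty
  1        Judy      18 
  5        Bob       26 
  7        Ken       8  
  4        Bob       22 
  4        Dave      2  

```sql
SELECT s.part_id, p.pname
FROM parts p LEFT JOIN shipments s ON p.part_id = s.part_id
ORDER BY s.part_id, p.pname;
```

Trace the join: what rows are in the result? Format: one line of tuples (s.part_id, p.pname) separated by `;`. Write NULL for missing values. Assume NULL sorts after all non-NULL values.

LEFT JOIN keeps every row from `parts`; unmatched rows get NULL for `shipments`'s columns.
Matching on p.part_id = s.part_id.
Matched pairs: 2; unmatched p rows kept: 1.

(5, Panel); (7, Valve); (NULL, Motor)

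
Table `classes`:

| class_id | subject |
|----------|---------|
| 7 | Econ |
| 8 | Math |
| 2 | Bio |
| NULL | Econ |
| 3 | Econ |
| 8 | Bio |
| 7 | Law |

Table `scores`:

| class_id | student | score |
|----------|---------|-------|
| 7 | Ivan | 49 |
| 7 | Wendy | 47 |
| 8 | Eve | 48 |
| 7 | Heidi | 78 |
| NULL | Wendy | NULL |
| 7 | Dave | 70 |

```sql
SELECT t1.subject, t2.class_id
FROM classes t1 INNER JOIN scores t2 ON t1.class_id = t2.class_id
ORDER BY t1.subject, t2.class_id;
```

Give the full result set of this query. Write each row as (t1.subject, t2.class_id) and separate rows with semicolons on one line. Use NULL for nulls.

INNER JOIN keeps only pairs where the ON condition holds.
Matching on t1.class_id = t2.class_id. A NULL in a compared column never satisfies the condition.
Matched pairs: 10.

(Bio, 8); (Econ, 7); (Econ, 7); (Econ, 7); (Econ, 7); (Law, 7); (Law, 7); (Law, 7); (Law, 7); (Math, 8)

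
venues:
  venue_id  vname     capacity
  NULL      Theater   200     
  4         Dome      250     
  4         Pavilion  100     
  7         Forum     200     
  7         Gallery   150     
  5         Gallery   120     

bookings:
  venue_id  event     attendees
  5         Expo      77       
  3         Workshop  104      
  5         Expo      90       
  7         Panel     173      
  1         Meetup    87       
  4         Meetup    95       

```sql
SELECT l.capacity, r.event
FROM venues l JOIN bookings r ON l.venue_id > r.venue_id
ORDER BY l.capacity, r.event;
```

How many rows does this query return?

INNER JOIN keeps only pairs where the ON condition holds.
Matching on l.venue_id > r.venue_id. A NULL in a compared column never satisfies the condition.
- l[0] venue_id=NULL → no match; dropped.
- l[1] venue_id=4 → 2 match(es) in r → 2 row(s).
- l[2] venue_id=4 → 2 match(es) in r → 2 row(s).
- l[3] venue_id=7 → 5 match(es) in r → 5 row(s).
- l[4] venue_id=7 → 5 match(es) in r → 5 row(s).
- l[5] venue_id=5 → 3 match(es) in r → 3 row(s).
Total: 17 rows.

17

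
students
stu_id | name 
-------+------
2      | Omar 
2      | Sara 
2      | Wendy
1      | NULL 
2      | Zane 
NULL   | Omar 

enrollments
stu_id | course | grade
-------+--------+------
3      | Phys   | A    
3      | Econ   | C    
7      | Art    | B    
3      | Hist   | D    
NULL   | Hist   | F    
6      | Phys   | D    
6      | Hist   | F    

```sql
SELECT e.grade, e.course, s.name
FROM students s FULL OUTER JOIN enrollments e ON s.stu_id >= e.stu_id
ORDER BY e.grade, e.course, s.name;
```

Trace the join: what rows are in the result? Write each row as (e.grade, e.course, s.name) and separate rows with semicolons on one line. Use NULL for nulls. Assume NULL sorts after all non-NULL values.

FULL OUTER JOIN keeps every row from both sides; unmatched rows get NULL for the other side's columns.
Matching on s.stu_id >= e.stu_id. A NULL in a compared column never satisfies the condition.
- s[0] stu_id=2 → no match; kept with NULLs on the e side.
- s[1] stu_id=2 → no match; kept with NULLs on the e side.
- s[2] stu_id=2 → no match; kept with NULLs on the e side.
- s[3] stu_id=1 → no match; kept with NULLs on the e side.
- s[4] stu_id=2 → no match; kept with NULLs on the e side.
- s[5] stu_id=NULL → no match; kept with NULLs on the e side.
- 7 row(s) from e found no s partner → padded with NULL.

(A, Phys, NULL); (B, Art, NULL); (C, Econ, NULL); (D, Hist, NULL); (D, Phys, NULL); (F, Hist, NULL); (F, Hist, NULL); (NULL, NULL, Omar); (NULL, NULL, Omar); (NULL, NULL, Sara); (NULL, NULL, Wendy); (NULL, NULL, Zane); (NULL, NULL, NULL)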